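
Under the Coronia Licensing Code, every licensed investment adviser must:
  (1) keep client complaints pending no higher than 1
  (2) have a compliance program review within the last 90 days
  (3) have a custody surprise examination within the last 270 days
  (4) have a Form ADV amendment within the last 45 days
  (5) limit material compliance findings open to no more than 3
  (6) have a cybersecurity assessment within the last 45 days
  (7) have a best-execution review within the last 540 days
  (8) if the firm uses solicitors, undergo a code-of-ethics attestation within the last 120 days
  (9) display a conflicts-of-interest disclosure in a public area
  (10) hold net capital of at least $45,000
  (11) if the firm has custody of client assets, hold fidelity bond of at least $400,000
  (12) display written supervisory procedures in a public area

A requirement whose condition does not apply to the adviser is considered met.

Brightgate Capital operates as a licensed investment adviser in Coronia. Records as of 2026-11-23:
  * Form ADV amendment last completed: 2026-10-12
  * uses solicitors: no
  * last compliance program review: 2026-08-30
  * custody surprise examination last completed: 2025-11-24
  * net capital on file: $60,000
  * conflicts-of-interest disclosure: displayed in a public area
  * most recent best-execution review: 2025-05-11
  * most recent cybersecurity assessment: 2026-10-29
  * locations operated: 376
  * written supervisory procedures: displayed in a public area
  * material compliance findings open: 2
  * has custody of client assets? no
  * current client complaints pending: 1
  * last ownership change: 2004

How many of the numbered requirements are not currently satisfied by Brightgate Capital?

2

1. client complaints pending 1 ≤ 1 → met
2. compliance program review 85 days ago vs limit 90 → met
3. custody surprise examination 364 days ago vs limit 270 → not met
4. Form ADV amendment 42 days ago vs limit 45 → met
5. material compliance findings open 2 ≤ 3 → met
6. cybersecurity assessment 25 days ago vs limit 45 → met
7. best-execution review 561 days ago vs limit 540 → not met
8. condition 'uses solicitors' does not hold → requirement n/a → met
9. conflicts-of-interest disclosure present → met
10. net capital $60,000 ≥ $45,000 → met
11. condition 'has custody of client assets' does not hold → requirement n/a → met
12. written supervisory procedures present → met
Not met: 2 of 12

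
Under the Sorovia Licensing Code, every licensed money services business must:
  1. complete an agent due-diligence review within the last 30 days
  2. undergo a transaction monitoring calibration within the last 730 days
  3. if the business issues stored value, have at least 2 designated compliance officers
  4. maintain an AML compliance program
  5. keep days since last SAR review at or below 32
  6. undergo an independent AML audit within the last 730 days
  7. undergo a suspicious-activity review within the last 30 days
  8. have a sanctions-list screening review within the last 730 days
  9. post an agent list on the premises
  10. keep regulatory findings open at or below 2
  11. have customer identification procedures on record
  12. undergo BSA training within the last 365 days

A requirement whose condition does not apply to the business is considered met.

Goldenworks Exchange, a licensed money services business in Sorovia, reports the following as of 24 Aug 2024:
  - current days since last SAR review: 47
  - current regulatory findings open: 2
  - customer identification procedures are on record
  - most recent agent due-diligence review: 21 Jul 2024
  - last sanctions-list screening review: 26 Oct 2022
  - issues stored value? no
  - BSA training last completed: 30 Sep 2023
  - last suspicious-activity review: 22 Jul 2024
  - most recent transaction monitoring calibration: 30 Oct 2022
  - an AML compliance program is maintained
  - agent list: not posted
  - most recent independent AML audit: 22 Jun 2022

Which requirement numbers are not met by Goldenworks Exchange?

1. agent due-diligence review 34 days ago vs limit 30 → not met
2. transaction monitoring calibration 664 days ago vs limit 730 → met
3. condition 'issues stored value' does not hold → requirement n/a → met
4. AML compliance program present → met
5. days since last SAR review 47 > 32 → not met
6. independent AML audit 794 days ago vs limit 730 → not met
7. suspicious-activity review 33 days ago vs limit 30 → not met
8. sanctions-list screening review 668 days ago vs limit 730 → met
9. agent list absent → not met
10. regulatory findings open 2 ≤ 2 → met
11. customer identification procedures present → met
12. BSA training 329 days ago vs limit 365 → met
Not met: 1, 5, 6, 7, 9

1, 5, 6, 7, 9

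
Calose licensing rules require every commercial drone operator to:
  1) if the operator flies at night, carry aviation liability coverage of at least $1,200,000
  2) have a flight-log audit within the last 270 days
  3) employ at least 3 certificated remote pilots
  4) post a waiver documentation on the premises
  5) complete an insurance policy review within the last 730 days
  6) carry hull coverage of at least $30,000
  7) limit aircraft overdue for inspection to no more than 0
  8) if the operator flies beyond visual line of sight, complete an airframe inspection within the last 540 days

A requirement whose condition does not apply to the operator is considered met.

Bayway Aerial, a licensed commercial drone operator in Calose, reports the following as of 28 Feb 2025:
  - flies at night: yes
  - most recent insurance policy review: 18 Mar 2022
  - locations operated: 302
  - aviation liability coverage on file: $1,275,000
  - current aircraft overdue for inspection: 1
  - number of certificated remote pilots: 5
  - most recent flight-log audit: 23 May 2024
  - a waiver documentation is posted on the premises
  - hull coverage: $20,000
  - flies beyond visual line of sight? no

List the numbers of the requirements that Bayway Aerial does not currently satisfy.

2, 5, 6, 7

1. condition 'flies at night' holds; aviation liability coverage $1,275,000 ≥ $1,200,000 → met
2. flight-log audit 281 days ago vs limit 270 → not met
3. certificated remote pilots 5 ≥ 3 → met
4. waiver documentation present → met
5. insurance policy review 1078 days ago vs limit 730 → not met
6. hull coverage $20,000 < $30,000 → not met
7. aircraft overdue for inspection 1 > 0 → not met
8. condition 'flies beyond visual line of sight' does not hold → requirement n/a → met
Not met: 2, 5, 6, 7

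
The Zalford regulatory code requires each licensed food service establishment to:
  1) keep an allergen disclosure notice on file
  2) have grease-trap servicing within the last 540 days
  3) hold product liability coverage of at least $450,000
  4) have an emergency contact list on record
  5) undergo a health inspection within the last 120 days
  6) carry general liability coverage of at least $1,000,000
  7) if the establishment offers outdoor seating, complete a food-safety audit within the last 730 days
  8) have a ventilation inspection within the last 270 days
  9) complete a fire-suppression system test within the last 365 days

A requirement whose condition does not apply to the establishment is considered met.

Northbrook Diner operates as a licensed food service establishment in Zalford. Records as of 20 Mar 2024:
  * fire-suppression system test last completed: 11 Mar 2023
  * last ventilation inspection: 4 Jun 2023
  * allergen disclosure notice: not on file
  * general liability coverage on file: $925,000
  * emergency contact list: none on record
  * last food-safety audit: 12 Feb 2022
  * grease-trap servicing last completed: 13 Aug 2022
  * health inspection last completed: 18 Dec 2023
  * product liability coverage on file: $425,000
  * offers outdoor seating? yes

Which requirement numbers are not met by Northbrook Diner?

1. allergen disclosure notice absent → not met
2. grease-trap servicing 585 days ago vs limit 540 → not met
3. product liability coverage $425,000 < $450,000 → not met
4. emergency contact list absent → not met
5. health inspection 93 days ago vs limit 120 → met
6. general liability coverage $925,000 < $1,000,000 → not met
7. condition 'offers outdoor seating' holds; food-safety audit 767 days ago vs limit 730 → not met
8. ventilation inspection 290 days ago vs limit 270 → not met
9. fire-suppression system test 375 days ago vs limit 365 → not met
Not met: 1, 2, 3, 4, 6, 7, 8, 9

1, 2, 3, 4, 6, 7, 8, 9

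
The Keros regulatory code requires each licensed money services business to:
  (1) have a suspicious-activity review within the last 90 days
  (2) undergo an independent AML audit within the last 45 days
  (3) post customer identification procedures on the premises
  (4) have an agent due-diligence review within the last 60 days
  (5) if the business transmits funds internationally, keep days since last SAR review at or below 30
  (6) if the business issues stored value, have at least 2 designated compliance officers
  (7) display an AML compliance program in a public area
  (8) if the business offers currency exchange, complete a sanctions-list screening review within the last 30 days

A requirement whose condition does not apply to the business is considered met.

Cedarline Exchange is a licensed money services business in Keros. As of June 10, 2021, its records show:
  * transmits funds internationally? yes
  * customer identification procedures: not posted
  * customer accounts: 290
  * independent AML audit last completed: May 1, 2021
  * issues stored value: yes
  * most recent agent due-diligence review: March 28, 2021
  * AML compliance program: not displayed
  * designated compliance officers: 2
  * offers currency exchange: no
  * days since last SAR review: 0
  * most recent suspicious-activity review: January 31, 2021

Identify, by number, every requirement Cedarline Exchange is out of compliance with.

1, 3, 4, 7

1. suspicious-activity review 130 days ago vs limit 90 → not met
2. independent AML audit 40 days ago vs limit 45 → met
3. customer identification procedures absent → not met
4. agent due-diligence review 74 days ago vs limit 60 → not met
5. condition 'transmits funds internationally' holds; days since last SAR review 0 ≤ 30 → met
6. condition 'issues stored value' holds; designated compliance officers 2 ≥ 2 → met
7. AML compliance program absent → not met
8. condition 'offers currency exchange' does not hold → requirement n/a → met
Not met: 1, 3, 4, 7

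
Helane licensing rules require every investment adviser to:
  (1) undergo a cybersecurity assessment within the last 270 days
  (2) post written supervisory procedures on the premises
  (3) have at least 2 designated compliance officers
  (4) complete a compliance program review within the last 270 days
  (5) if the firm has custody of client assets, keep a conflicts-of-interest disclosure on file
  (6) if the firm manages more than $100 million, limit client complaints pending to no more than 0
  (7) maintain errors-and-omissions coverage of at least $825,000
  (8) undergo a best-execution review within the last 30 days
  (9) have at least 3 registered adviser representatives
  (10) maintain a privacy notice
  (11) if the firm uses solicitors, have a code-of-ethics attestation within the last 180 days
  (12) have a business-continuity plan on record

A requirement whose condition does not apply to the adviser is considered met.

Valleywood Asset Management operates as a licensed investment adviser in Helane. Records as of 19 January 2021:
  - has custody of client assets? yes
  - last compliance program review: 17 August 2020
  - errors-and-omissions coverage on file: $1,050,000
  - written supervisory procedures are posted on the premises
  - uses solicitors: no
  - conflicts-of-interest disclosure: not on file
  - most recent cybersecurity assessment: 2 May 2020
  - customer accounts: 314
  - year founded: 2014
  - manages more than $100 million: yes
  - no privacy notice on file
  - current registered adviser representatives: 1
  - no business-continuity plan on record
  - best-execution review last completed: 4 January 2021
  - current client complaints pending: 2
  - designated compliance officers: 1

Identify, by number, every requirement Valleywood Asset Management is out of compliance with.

3, 5, 6, 9, 10, 12

1. cybersecurity assessment 262 days ago vs limit 270 → met
2. written supervisory procedures present → met
3. designated compliance officers 1 < 2 → not met
4. compliance program review 155 days ago vs limit 270 → met
5. condition 'has custody of client assets' holds; conflicts-of-interest disclosure absent → not met
6. condition 'manages more than $100 million' holds; client complaints pending 2 > 0 → not met
7. errors-and-omissions coverage $1,050,000 ≥ $825,000 → met
8. best-execution review 15 days ago vs limit 30 → met
9. registered adviser representatives 1 < 3 → not met
10. privacy notice absent → not met
11. condition 'uses solicitors' does not hold → requirement n/a → met
12. business-continuity plan absent → not met
Not met: 3, 5, 6, 9, 10, 12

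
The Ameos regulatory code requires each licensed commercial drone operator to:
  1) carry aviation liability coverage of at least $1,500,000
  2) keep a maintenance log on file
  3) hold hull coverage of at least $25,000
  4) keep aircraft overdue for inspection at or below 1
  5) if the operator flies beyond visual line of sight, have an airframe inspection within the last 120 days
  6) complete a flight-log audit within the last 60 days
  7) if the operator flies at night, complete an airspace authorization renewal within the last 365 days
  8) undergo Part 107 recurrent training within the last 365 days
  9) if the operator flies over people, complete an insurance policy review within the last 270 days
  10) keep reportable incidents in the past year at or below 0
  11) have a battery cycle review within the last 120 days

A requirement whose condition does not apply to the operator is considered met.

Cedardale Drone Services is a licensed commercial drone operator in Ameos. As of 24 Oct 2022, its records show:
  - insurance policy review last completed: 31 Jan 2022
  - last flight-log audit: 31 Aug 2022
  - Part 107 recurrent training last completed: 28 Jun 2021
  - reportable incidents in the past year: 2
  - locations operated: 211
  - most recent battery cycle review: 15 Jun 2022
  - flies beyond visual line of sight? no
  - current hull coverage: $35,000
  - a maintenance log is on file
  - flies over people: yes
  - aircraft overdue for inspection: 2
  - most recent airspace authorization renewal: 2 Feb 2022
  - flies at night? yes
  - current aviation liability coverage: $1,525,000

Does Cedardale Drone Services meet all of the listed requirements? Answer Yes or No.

No

1. aviation liability coverage $1,525,000 ≥ $1,500,000 → met
2. maintenance log present → met
3. hull coverage $35,000 ≥ $25,000 → met
4. aircraft overdue for inspection 2 > 1 → not met
5. condition 'flies beyond visual line of sight' does not hold → requirement n/a → met
6. flight-log audit 54 days ago vs limit 60 → met
7. condition 'flies at night' holds; airspace authorization renewal 264 days ago vs limit 365 → met
8. Part 107 recurrent training 483 days ago vs limit 365 → not met
9. condition 'flies over people' holds; insurance policy review 266 days ago vs limit 270 → met
10. reportable incidents in the past year 2 > 0 → not met
11. battery cycle review 131 days ago vs limit 120 → not met
Not met: 4, 8, 10, 11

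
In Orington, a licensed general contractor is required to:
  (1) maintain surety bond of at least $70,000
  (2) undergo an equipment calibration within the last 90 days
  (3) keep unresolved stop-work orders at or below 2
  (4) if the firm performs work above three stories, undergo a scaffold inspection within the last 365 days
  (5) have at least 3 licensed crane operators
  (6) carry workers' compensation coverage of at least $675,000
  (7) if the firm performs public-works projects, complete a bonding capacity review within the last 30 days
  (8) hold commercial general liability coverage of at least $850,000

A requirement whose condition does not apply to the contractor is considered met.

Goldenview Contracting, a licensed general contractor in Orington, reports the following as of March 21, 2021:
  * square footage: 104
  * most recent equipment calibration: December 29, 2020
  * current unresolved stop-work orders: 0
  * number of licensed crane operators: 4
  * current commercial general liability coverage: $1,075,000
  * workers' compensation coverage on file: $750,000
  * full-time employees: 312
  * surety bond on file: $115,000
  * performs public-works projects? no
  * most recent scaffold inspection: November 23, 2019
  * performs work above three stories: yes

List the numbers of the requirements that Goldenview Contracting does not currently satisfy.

4

1. surety bond $115,000 ≥ $70,000 → met
2. equipment calibration 82 days ago vs limit 90 → met
3. unresolved stop-work orders 0 ≤ 2 → met
4. condition 'performs work above three stories' holds; scaffold inspection 484 days ago vs limit 365 → not met
5. licensed crane operators 4 ≥ 3 → met
6. workers' compensation coverage $750,000 ≥ $675,000 → met
7. condition 'performs public-works projects' does not hold → requirement n/a → met
8. commercial general liability coverage $1,075,000 ≥ $850,000 → met
Not met: 4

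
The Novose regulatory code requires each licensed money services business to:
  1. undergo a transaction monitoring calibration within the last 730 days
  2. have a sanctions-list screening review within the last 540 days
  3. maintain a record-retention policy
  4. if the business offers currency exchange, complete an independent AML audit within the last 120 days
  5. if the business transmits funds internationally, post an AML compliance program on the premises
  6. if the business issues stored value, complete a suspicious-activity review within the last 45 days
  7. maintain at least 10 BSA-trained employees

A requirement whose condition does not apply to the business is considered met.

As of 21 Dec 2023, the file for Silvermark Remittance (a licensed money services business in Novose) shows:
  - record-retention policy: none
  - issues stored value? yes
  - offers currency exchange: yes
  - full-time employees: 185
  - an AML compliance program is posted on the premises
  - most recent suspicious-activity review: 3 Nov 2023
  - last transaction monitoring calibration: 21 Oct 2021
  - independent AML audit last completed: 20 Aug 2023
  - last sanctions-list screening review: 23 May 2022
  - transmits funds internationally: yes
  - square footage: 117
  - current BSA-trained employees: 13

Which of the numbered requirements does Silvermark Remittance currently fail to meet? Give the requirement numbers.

1, 2, 3, 4, 6

1. transaction monitoring calibration 791 days ago vs limit 730 → not met
2. sanctions-list screening review 577 days ago vs limit 540 → not met
3. record-retention policy absent → not met
4. condition 'offers currency exchange' holds; independent AML audit 123 days ago vs limit 120 → not met
5. condition 'transmits funds internationally' holds; AML compliance program present → met
6. condition 'issues stored value' holds; suspicious-activity review 48 days ago vs limit 45 → not met
7. BSA-trained employees 13 ≥ 10 → met
Not met: 1, 2, 3, 4, 6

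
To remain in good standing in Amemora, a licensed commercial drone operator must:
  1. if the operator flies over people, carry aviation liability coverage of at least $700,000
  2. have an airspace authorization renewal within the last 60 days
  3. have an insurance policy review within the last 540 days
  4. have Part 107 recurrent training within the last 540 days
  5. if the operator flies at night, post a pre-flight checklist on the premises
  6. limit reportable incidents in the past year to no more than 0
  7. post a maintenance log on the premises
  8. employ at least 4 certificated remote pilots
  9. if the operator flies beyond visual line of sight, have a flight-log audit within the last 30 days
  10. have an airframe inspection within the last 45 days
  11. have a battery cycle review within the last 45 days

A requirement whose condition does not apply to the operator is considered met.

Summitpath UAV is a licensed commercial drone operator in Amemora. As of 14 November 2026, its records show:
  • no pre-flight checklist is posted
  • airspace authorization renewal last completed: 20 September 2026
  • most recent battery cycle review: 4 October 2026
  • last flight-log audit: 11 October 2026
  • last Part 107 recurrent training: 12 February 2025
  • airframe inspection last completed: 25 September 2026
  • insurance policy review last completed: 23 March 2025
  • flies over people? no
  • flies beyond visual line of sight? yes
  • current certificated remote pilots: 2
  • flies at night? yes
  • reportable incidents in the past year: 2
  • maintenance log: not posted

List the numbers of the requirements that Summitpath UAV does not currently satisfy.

1. condition 'flies over people' does not hold → requirement n/a → met
2. airspace authorization renewal 55 days ago vs limit 60 → met
3. insurance policy review 601 days ago vs limit 540 → not met
4. Part 107 recurrent training 640 days ago vs limit 540 → not met
5. condition 'flies at night' holds; pre-flight checklist absent → not met
6. reportable incidents in the past year 2 > 0 → not met
7. maintenance log absent → not met
8. certificated remote pilots 2 < 4 → not met
9. condition 'flies beyond visual line of sight' holds; flight-log audit 34 days ago vs limit 30 → not met
10. airframe inspection 50 days ago vs limit 45 → not met
11. battery cycle review 41 days ago vs limit 45 → met
Not met: 3, 4, 5, 6, 7, 8, 9, 10

3, 4, 5, 6, 7, 8, 9, 10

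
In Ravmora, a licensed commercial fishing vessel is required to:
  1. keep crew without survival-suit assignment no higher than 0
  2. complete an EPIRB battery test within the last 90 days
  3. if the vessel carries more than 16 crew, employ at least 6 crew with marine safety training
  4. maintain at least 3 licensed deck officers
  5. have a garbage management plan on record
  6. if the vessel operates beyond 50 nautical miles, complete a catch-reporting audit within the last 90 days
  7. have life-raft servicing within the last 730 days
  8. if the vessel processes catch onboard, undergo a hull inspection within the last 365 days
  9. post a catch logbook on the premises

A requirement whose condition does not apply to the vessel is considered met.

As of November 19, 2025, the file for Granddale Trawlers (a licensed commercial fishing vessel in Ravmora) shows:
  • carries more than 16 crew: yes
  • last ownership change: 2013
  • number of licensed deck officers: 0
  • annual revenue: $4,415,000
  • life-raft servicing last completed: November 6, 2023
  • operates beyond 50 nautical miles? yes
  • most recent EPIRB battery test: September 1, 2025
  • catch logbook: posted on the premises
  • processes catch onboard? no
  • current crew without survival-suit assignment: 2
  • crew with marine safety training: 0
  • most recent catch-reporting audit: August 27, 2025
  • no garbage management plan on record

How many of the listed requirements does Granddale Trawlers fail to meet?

1. crew without survival-suit assignment 2 > 0 → not met
2. EPIRB battery test 79 days ago vs limit 90 → met
3. condition 'carries more than 16 crew' holds; crew with marine safety training 0 < 6 → not met
4. licensed deck officers 0 < 3 → not met
5. garbage management plan absent → not met
6. condition 'operates beyond 50 nautical miles' holds; catch-reporting audit 84 days ago vs limit 90 → met
7. life-raft servicing 744 days ago vs limit 730 → not met
8. condition 'processes catch onboard' does not hold → requirement n/a → met
9. catch logbook present → met
Not met: 5 of 9

5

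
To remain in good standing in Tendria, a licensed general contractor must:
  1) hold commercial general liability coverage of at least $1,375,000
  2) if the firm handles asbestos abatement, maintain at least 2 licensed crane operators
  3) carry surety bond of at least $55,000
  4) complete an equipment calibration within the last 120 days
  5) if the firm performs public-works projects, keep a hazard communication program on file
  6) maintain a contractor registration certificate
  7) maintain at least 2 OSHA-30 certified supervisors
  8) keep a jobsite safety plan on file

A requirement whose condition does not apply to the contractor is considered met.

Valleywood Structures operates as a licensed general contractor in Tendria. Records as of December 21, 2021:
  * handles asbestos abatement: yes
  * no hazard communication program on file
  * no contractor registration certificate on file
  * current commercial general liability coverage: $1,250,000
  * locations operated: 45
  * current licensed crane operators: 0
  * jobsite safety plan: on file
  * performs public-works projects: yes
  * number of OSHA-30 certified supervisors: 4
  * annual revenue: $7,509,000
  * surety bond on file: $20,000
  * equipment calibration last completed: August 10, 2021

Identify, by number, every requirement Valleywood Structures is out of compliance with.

1, 2, 3, 4, 5, 6

1. commercial general liability coverage $1,250,000 < $1,375,000 → not met
2. condition 'handles asbestos abatement' holds; licensed crane operators 0 < 2 → not met
3. surety bond $20,000 < $55,000 → not met
4. equipment calibration 133 days ago vs limit 120 → not met
5. condition 'performs public-works projects' holds; hazard communication program absent → not met
6. contractor registration certificate absent → not met
7. OSHA-30 certified supervisors 4 ≥ 2 → met
8. jobsite safety plan present → met
Not met: 1, 2, 3, 4, 5, 6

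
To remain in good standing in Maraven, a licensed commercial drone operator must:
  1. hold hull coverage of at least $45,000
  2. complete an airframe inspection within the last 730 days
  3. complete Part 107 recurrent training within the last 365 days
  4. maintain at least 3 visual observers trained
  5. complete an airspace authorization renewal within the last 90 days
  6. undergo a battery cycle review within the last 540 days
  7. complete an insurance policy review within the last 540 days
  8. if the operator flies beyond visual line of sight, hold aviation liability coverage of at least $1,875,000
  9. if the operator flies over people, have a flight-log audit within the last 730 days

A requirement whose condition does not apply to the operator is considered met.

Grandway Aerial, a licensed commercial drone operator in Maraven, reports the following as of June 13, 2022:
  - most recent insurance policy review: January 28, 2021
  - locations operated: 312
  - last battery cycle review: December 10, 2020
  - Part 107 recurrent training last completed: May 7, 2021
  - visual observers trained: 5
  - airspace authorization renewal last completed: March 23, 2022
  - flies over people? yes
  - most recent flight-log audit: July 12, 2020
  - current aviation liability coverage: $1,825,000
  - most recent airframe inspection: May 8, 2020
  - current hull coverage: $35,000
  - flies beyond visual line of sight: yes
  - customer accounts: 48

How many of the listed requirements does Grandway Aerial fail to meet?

1. hull coverage $35,000 < $45,000 → not met
2. airframe inspection 766 days ago vs limit 730 → not met
3. Part 107 recurrent training 402 days ago vs limit 365 → not met
4. visual observers trained 5 ≥ 3 → met
5. airspace authorization renewal 82 days ago vs limit 90 → met
6. battery cycle review 550 days ago vs limit 540 → not met
7. insurance policy review 501 days ago vs limit 540 → met
8. condition 'flies beyond visual line of sight' holds; aviation liability coverage $1,825,000 < $1,875,000 → not met
9. condition 'flies over people' holds; flight-log audit 701 days ago vs limit 730 → met
Not met: 5 of 9

5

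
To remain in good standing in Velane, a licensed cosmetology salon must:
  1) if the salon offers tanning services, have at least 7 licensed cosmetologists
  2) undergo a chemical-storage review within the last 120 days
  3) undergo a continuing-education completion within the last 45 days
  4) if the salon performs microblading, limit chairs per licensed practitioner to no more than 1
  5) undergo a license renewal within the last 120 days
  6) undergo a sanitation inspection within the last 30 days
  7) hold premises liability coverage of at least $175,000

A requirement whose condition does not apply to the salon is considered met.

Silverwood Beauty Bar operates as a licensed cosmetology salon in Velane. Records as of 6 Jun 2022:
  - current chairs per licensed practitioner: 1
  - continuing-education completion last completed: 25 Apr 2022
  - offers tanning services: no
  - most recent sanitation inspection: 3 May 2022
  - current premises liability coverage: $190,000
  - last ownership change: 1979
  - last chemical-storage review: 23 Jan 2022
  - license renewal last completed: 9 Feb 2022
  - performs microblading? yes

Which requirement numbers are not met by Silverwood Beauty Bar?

2, 6

1. condition 'offers tanning services' does not hold → requirement n/a → met
2. chemical-storage review 134 days ago vs limit 120 → not met
3. continuing-education completion 42 days ago vs limit 45 → met
4. condition 'performs microblading' holds; chairs per licensed practitioner 1 ≤ 1 → met
5. license renewal 117 days ago vs limit 120 → met
6. sanitation inspection 34 days ago vs limit 30 → not met
7. premises liability coverage $190,000 ≥ $175,000 → met
Not met: 2, 6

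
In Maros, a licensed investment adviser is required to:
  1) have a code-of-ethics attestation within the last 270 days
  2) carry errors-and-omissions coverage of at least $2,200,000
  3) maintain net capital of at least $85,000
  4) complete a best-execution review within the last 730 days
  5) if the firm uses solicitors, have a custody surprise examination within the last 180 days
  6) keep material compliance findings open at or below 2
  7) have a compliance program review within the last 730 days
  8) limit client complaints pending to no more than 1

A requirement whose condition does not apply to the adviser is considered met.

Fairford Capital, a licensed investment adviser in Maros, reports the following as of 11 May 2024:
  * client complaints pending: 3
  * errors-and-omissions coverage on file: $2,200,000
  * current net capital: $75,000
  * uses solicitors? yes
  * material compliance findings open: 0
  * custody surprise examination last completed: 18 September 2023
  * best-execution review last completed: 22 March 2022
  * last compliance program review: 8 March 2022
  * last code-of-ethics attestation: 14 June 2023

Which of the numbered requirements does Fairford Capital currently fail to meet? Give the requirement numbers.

1. code-of-ethics attestation 332 days ago vs limit 270 → not met
2. errors-and-omissions coverage $2,200,000 ≥ $2,200,000 → met
3. net capital $75,000 < $85,000 → not met
4. best-execution review 781 days ago vs limit 730 → not met
5. condition 'uses solicitors' holds; custody surprise examination 236 days ago vs limit 180 → not met
6. material compliance findings open 0 ≤ 2 → met
7. compliance program review 795 days ago vs limit 730 → not met
8. client complaints pending 3 > 1 → not met
Not met: 1, 3, 4, 5, 7, 8

1, 3, 4, 5, 7, 8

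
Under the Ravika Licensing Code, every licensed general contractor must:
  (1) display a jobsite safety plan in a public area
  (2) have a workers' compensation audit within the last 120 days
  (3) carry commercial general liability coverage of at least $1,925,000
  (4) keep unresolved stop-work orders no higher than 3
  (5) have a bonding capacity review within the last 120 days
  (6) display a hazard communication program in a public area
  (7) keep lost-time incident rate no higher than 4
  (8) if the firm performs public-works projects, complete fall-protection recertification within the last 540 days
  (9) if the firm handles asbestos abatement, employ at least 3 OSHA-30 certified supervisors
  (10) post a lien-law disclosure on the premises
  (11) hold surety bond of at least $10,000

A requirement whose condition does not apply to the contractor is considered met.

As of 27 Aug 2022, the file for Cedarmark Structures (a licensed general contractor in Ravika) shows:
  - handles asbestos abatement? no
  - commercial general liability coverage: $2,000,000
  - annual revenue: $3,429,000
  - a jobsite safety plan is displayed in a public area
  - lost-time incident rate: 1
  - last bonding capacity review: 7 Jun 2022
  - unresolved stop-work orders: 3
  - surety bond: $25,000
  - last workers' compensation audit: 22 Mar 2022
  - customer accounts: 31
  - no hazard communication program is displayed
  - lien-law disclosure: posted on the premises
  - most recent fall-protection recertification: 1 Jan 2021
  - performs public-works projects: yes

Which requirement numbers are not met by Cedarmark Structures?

2, 6, 8

1. jobsite safety plan present → met
2. workers' compensation audit 158 days ago vs limit 120 → not met
3. commercial general liability coverage $2,000,000 ≥ $1,925,000 → met
4. unresolved stop-work orders 3 ≤ 3 → met
5. bonding capacity review 81 days ago vs limit 120 → met
6. hazard communication program absent → not met
7. lost-time incident rate 1 ≤ 4 → met
8. condition 'performs public-works projects' holds; fall-protection recertification 603 days ago vs limit 540 → not met
9. condition 'handles asbestos abatement' does not hold → requirement n/a → met
10. lien-law disclosure present → met
11. surety bond $25,000 ≥ $10,000 → met
Not met: 2, 6, 8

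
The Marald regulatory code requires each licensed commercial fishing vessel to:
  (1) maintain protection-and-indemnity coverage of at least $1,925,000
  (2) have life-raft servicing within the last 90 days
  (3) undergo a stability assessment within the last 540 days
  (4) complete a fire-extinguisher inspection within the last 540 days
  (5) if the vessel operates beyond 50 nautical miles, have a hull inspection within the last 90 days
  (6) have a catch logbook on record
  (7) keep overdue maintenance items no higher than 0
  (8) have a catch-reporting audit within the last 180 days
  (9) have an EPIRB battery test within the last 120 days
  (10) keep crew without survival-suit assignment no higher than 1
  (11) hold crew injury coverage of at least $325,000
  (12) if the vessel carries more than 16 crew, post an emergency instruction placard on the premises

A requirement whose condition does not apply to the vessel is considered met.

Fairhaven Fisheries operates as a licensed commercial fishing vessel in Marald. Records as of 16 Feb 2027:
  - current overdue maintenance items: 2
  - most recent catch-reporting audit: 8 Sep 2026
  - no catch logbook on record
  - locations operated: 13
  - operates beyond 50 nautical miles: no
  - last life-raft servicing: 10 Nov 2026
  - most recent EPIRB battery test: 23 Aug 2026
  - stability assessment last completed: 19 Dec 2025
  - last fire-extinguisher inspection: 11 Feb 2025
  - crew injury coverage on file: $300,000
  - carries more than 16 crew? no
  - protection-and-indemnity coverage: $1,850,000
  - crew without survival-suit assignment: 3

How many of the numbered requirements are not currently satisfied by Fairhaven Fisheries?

8

1. protection-and-indemnity coverage $1,850,000 < $1,925,000 → not met
2. life-raft servicing 98 days ago vs limit 90 → not met
3. stability assessment 424 days ago vs limit 540 → met
4. fire-extinguisher inspection 735 days ago vs limit 540 → not met
5. condition 'operates beyond 50 nautical miles' does not hold → requirement n/a → met
6. catch logbook absent → not met
7. overdue maintenance items 2 > 0 → not met
8. catch-reporting audit 161 days ago vs limit 180 → met
9. EPIRB battery test 177 days ago vs limit 120 → not met
10. crew without survival-suit assignment 3 > 1 → not met
11. crew injury coverage $300,000 < $325,000 → not met
12. condition 'carries more than 16 crew' does not hold → requirement n/a → met
Not met: 8 of 12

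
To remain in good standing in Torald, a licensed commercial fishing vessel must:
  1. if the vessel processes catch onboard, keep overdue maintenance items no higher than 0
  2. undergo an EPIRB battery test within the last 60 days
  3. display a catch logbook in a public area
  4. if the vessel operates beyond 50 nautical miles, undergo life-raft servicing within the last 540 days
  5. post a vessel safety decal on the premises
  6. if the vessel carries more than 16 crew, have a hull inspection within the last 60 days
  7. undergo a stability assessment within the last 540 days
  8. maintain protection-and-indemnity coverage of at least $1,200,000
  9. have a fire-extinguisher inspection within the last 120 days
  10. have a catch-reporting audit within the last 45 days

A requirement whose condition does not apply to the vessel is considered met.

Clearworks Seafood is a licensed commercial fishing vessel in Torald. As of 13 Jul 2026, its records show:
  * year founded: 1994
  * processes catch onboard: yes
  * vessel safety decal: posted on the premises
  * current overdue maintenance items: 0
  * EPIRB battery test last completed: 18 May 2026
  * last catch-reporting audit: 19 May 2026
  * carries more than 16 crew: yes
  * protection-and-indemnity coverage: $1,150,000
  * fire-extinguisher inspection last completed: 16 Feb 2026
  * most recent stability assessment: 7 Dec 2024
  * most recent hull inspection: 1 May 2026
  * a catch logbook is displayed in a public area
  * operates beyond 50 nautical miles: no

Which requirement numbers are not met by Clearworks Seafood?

6, 7, 8, 9, 10

1. condition 'processes catch onboard' holds; overdue maintenance items 0 ≤ 0 → met
2. EPIRB battery test 56 days ago vs limit 60 → met
3. catch logbook present → met
4. condition 'operates beyond 50 nautical miles' does not hold → requirement n/a → met
5. vessel safety decal present → met
6. condition 'carries more than 16 crew' holds; hull inspection 73 days ago vs limit 60 → not met
7. stability assessment 583 days ago vs limit 540 → not met
8. protection-and-indemnity coverage $1,150,000 < $1,200,000 → not met
9. fire-extinguisher inspection 147 days ago vs limit 120 → not met
10. catch-reporting audit 55 days ago vs limit 45 → not met
Not met: 6, 7, 8, 9, 10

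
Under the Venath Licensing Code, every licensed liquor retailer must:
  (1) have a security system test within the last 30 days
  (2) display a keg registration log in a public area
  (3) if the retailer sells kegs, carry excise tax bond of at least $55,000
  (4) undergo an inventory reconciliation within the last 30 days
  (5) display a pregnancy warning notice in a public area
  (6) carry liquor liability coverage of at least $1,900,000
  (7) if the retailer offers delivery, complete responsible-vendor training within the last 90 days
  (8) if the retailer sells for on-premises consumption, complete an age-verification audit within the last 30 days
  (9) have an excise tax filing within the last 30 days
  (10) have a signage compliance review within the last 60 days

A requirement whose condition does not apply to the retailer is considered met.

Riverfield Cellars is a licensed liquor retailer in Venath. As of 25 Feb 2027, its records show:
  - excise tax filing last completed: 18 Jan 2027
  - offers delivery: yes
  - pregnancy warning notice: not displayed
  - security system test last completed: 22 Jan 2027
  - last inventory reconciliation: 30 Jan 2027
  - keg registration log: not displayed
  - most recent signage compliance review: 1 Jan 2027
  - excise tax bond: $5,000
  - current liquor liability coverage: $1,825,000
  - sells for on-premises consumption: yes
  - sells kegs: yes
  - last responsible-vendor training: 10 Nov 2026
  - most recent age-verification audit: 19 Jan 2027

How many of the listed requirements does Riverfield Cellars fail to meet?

1. security system test 34 days ago vs limit 30 → not met
2. keg registration log absent → not met
3. condition 'sells kegs' holds; excise tax bond $5,000 < $55,000 → not met
4. inventory reconciliation 26 days ago vs limit 30 → met
5. pregnancy warning notice absent → not met
6. liquor liability coverage $1,825,000 < $1,900,000 → not met
7. condition 'offers delivery' holds; responsible-vendor training 107 days ago vs limit 90 → not met
8. condition 'sells for on-premises consumption' holds; age-verification audit 37 days ago vs limit 30 → not met
9. excise tax filing 38 days ago vs limit 30 → not met
10. signage compliance review 55 days ago vs limit 60 → met
Not met: 8 of 10

8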